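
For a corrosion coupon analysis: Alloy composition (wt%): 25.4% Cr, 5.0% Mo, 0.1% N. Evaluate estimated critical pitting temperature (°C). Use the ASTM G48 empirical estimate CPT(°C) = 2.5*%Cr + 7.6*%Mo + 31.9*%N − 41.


Apply the ASTM G48 empirical CPT estimate: CPT(°C) = 2.5*%Cr + 7.6*%Mo + 31.9*%N − 41
2.5*25.4 = 63.5; 7.6*5.0 = 38; 31.9*0.1 = 3.19
CPT = 63.5 + 38 + 3.19 − 41 = 63.69 °C
Rounded to 0.1 °C: CPT ≈ 63.7 °C

63.7 °C


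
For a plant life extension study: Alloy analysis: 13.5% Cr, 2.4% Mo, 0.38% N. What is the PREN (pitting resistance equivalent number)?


Apply the PREN formula: PREN = Cr + 3.3*Mo + 16*N
PREN = 13.5 + 3.3*2.4 + 16*0.38
PREN = 13.5 + 7.92 + 6.08 = 27.5

27.5


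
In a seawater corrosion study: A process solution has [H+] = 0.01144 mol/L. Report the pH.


pH = −log10[H+]
pH = −log10(0.01144) = 1.94

1.94


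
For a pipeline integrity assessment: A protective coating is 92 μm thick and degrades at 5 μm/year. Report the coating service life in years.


Service life = thickness / degradation rate
Life = 92 / 5 = 18.4 years

18.4 years


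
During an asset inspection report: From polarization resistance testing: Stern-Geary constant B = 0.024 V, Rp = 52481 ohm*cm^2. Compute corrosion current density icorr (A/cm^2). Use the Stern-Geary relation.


Apply the Stern-Geary relation: icorr = B / Rp
icorr = 0.024 / 52481 = 4.573×10^-7 A/cm^2

4.573×10^-7 A/cm^2


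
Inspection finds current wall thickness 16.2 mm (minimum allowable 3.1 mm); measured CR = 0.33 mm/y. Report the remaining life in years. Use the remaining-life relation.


Apply the remaining-life relation: RL = (t_current − t_min) / CR
RL = (16.2 − 3.1) / 0.33 = 13.1 / 0.33 = 39.7 years

39.7 years


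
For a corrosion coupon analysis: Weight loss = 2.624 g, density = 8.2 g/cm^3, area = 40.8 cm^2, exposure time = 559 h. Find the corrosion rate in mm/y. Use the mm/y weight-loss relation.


Apply the mm/y weight-loss relation: CR = 87600 * W / (D * A * T)
Numerator: 87600 * 2.624 = 229862.4
Denominator: 8.2 * 40.8 * 559 = 187019.04
CR = 229862.4 / 187019.04 = 1.2291 mm/y

1.2291 mm/y


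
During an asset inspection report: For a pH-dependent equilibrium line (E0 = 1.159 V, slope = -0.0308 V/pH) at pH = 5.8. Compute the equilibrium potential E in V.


Apply the Pourbaix line equation: E = E0 + slope*pH
E = 1.159 + (-0.0308)*5.8 = 1.159 + (-0.17864) = 0.98036 V
Rounded to 3 decimal places: E = 0.980 V

0.980 V


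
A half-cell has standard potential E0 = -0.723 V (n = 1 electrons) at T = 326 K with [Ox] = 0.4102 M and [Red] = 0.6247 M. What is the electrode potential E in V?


Apply the Nernst equation: E = E0 + (RT/nF)*ln([Ox]/[Red])
Step 1: RT/nF = 8.314*326/(1*96485) = 0.02809104 V
Step 2: [Ox]/[Red] = 0.4102/0.6247 = 0.656635
Step 3: ln(0.656635) = -0.420627
Step 4: correction = 0.02809104 * -0.420627 = -0.0118 V
E = -0.723 + -0.0118 = -0.7348 V

-0.7348 V


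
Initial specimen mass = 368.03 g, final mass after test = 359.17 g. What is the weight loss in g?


Weight loss = initial − final
WL = 368.03 − 359.17 = 8.86 g

8.86 g


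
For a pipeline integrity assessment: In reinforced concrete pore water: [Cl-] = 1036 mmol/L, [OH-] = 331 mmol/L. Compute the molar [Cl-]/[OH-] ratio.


Threshold parameter = [Cl-] / [OH-] (molar basis; both in mmol/L, so units cancel)
Ratio = 1036 / 331 = 3.13

3.13


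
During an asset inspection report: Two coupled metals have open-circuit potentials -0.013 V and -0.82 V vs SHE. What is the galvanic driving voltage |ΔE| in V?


Driving voltage is the absolute potential difference.
|ΔE| = |-0.013 − (-0.82)| = 0.807 V

0.807 V


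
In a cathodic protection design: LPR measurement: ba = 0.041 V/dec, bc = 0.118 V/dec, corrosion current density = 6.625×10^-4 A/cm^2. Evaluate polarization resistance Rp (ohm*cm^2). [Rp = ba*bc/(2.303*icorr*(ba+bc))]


Apply the Stern-Geary equation: Rp = ba*bc / (2.303*icorr*(ba+bc))
ba*bc = 0.041*0.118 = 0.004838
ba+bc = 0.159; 2.303*icorr*(ba+bc) = 2.303*6.625×10^-4*0.159 = 2.4259226×10^-4
Rp = 0.004838 / 2.4259226×10^-4 = 19.9 ohm*cm^2

19.9 ohm*cm^2


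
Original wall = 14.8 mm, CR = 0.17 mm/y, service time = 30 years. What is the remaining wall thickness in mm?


Remaining wall = original − CR × time
t = 14.8 − 0.17*30 = 14.8 − 5.1 = 9.7 mm

9.7 mm


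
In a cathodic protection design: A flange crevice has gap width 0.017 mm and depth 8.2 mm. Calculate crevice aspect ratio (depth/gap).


Aspect ratio = depth / gap
Ratio = 8.2 / 0.017 = 482.4

482.4


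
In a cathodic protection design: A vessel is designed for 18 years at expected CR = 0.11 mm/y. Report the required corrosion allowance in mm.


Corrosion allowance = CR × design life
CA = 0.11 * 18 = 1.98 mm

1.98 mm


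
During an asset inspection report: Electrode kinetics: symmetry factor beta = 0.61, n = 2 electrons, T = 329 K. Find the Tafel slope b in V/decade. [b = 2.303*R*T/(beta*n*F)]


Apply the Tafel slope relation: b = 2.303*R*T/(beta*n*F)
Numerator: 2.303 * 8.314 * 329 = 6299.41
Denominator: 0.61 * 2 * 96485 = 117711.7
b = 6299.41 / 117711.7 = 0.054 V/decade

0.054 V/decade


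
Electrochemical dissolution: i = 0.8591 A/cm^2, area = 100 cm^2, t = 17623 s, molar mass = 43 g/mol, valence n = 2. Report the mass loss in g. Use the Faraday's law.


Apply Faraday's law: m = i*A*t*M / (n*F)
Total charge passed Q = i*A*t = 0.8591*100*17623 = 1513991.93 C
m = Q*M/(n*F) = 1513991.93*43/(2*96485) = 337.3667 g

337.3667 g


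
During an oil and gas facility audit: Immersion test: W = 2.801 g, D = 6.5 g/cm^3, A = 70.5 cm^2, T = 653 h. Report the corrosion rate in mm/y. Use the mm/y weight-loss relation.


Apply the mm/y weight-loss relation: CR = 87600 * W / (D * A * T)
Numerator: 87600 * 2.801 = 245367.6
Denominator: 6.5 * 70.5 * 653 = 299237.25
CR = 245367.6 / 299237.25 = 0.81998 mm/y

0.81998 mm/y


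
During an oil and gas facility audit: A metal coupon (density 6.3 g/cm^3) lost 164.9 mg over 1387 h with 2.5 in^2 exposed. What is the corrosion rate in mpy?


Apply the mpy weight-loss relation: CR = 534 * W / (D * A * T)
Numerator: 534 * 164.9 = 88056.6
Denominator: 6.3 * 2.5 * 1387 = 21845.25
CR = 88056.6 / 21845.25 = 4.03093 mpy

4.03093 mpy


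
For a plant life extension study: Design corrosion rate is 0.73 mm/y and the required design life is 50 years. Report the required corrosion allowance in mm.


Corrosion allowance = CR × design life
CA = 0.73 * 50 = 36.5 mm

36.5 mm


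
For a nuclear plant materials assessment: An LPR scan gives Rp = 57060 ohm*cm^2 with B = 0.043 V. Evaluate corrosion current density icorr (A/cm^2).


Apply the Stern-Geary relation: icorr = B / Rp
icorr = 0.043 / 57060 = 7.536×10^-7 A/cm^2

7.536×10^-7 A/cm^2


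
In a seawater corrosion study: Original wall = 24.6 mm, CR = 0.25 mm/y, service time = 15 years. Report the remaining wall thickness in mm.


Remaining wall = original − CR × time
t = 24.6 − 0.25*15 = 24.6 − 3.75 = 20.85 mm

20.85 mm


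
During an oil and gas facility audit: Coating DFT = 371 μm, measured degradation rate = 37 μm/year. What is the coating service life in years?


Service life = thickness / degradation rate
Life = 371 / 37 = 10.0 years

10.0 years


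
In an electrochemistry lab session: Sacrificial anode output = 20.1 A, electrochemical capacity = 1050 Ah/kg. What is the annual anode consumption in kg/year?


Annual consumption = current * hours per year / capacity
Rate = 20.1 * 8760 / 1050 = 167.7 kg/year

167.7 kg/year


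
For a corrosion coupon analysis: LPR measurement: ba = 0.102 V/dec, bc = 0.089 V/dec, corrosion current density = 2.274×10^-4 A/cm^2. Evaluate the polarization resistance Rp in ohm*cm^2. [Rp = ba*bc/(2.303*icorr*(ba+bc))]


Apply the Stern-Geary equation: Rp = ba*bc / (2.303*icorr*(ba+bc))
ba*bc = 0.102*0.089 = 0.009078
ba+bc = 0.191; 2.303*icorr*(ba+bc) = 2.303*2.274×10^-4*0.191 = 1.0002712×10^-4
Rp = 0.009078 / 1.0002712×10^-4 = 90.76 ohm*cm^2

90.76 ohm*cm^2


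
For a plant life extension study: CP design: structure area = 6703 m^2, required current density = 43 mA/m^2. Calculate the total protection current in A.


I = area * current density, then convert mA → A (÷1000)
I = 6703 * 43 / 1000 = 288.23 A

288.23 A


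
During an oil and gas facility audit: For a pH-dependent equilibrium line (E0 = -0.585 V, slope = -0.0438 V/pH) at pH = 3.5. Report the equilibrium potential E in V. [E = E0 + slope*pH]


Apply the Pourbaix line equation: E = E0 + slope*pH
E = -0.585 + (-0.0438)*3.5 = -0.585 + (-0.1533) = -0.7383 V
Rounded to 4 decimal places: E = -0.7383 V

-0.7383 V


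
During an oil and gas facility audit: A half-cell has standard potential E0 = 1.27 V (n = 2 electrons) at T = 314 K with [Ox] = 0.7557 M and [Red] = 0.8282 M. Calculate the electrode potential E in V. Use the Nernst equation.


Apply the Nernst equation: E = E0 + (RT/nF)*ln([Ox]/[Red])
Step 1: RT/nF = 8.314*314/(2*96485) = 0.01352851 V
Step 2: [Ox]/[Red] = 0.7557/0.8282 = 0.912461
Step 3: ln(0.912461) = -0.09161
Step 4: correction = 0.01352851 * -0.09161 = -0.0012 V
E = 1.27 + -0.0012 = 1.2688 V

1.2688 V


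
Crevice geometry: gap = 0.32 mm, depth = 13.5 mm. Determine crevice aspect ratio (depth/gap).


Aspect ratio = depth / gap
Ratio = 13.5 / 0.32 = 42.2

42.2


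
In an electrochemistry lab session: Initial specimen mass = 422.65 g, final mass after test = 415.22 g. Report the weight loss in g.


Weight loss = initial − final
WL = 422.65 − 415.22 = 7.43 g

7.43 g


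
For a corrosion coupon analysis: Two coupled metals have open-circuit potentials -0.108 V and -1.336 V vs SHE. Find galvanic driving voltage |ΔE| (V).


Driving voltage is the absolute potential difference.
|ΔE| = |-0.108 − (-1.336)| = 1.228 V

1.228 V


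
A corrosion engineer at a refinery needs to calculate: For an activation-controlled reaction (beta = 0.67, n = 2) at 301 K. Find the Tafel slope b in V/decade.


Apply the Tafel slope relation: b = 2.303*R*T/(beta*n*F)
Numerator: 2.303 * 8.314 * 301 = 5763.29
Denominator: 0.67 * 2 * 96485 = 129289.9
b = 5763.29 / 129289.9 = 0.0446 V/decade

0.0446 V/decade


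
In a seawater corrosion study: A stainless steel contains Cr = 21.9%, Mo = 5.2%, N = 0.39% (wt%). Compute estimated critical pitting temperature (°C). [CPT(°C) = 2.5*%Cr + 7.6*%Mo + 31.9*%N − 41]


Apply the ASTM G48 empirical CPT estimate: CPT(°C) = 2.5*%Cr + 7.6*%Mo + 31.9*%N − 41
2.5*21.9 = 54.75; 7.6*5.2 = 39.52; 31.9*0.39 = 12.441
CPT = 54.75 + 39.52 + 12.441 − 41 = 65.711 °C
Rounded to 0.1 °C: CPT ≈ 65.7 °C

65.7 °C


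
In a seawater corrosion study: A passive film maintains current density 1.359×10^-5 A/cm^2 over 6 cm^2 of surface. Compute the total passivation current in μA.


I = i_pass * A, then convert A → μA (×10^6)
I = 1.359×10^-5 * 6 * 10^6 = 81.54 μA

81.54 μA


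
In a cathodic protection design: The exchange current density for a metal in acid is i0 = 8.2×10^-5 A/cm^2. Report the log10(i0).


i0 = 8.2×10^-5 A/cm^2
log10(i0) = -4.086

-4.086


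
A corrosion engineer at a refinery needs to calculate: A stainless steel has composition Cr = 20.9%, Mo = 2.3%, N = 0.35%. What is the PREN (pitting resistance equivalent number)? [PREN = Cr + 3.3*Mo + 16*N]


Apply the PREN formula: PREN = Cr + 3.3*Mo + 16*N
PREN = 20.9 + 3.3*2.3 + 16*0.35
PREN = 20.9 + 7.59 + 5.6 = 34.09

34.09


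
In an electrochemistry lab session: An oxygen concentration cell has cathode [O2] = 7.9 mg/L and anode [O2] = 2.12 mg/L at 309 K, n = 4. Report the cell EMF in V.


Apply the Nernst concentration-cell relation: E = (RT/nF)*ln(C_cathode/C_anode)
RT/nF = 8.314*309/(4*96485) = 0.00665654 V
ln(7.9/2.12) = 1.31545
E = 0.00665654 * 1.31545 = 0.00876 V

0.00876 V


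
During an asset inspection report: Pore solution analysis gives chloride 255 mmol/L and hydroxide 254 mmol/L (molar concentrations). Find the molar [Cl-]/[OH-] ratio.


Threshold parameter = [Cl-] / [OH-] (molar basis; both in mmol/L, so units cancel)
Ratio = 255 / 254 = 1.0

1.0


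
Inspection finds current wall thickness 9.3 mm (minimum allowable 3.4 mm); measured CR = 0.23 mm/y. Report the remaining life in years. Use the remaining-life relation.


Apply the remaining-life relation: RL = (t_current − t_min) / CR
RL = (9.3 − 3.4) / 0.23 = 5.9 / 0.23 = 25.7 years

25.7 years


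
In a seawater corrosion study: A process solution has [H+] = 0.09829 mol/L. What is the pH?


pH = −log10[H+]
pH = −log10(0.09829) = 1.01

1.01


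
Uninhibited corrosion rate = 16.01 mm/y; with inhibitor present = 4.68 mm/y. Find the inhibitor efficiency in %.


Apply the inhibitor-efficiency definition: IE = (CR_blank − CR_inh)/CR_blank × 100
IE = (16.01 − 4.68) / 16.01 × 100
IE = 11.33 / 16.01 × 100 = 70.8 %

70.8 %


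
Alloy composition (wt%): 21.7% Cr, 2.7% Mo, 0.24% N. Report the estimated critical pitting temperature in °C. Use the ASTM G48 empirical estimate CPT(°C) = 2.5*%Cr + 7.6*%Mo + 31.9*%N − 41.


Apply the ASTM G48 empirical CPT estimate: CPT(°C) = 2.5*%Cr + 7.6*%Mo + 31.9*%N − 41
2.5*21.7 = 54.25; 7.6*2.7 = 20.52; 31.9*0.24 = 7.656
CPT = 54.25 + 20.52 + 7.656 − 41 = 41.426 °C
Rounded to 0.1 °C: CPT ≈ 41.4 °C

41.4 °C


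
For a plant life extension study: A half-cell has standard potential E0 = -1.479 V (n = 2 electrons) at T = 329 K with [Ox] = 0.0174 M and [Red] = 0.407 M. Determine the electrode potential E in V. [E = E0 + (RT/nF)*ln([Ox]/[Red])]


Apply the Nernst equation: E = E0 + (RT/nF)*ln([Ox]/[Red])
Step 1: RT/nF = 8.314*329/(2*96485) = 0.01417477 V
Step 2: [Ox]/[Red] = 0.0174/0.407 = 0.042752
Step 3: ln(0.042752) = -3.152339
Step 4: correction = 0.01417477 * -3.152339 = -0.0447 V
E = -1.479 + -0.0447 = -1.5237 V

-1.5237 V


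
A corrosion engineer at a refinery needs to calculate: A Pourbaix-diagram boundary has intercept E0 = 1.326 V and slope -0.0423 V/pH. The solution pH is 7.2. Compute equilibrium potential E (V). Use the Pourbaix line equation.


Apply the Pourbaix line equation: E = E0 + slope*pH
E = 1.326 + (-0.0423)*7.2 = 1.326 + (-0.30456) = 1.02144 V
Rounded to 3 decimal places: E = 1.021 V

1.021 V


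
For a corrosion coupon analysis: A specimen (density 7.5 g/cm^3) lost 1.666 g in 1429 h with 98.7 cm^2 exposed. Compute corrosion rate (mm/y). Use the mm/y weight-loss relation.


Apply the mm/y weight-loss relation: CR = 87600 * W / (D * A * T)
Numerator: 87600 * 1.666 = 145941.6
Denominator: 7.5 * 98.7 * 1429 = 1057817.25
CR = 145941.6 / 1057817.25 = 0.137965 mm/y

0.137965 mm/y


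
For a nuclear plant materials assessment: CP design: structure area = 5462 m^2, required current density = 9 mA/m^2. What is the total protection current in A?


I = area * current density, then convert mA → A (÷1000)
I = 5462 * 9 / 1000 = 49.16 A

49.16 A


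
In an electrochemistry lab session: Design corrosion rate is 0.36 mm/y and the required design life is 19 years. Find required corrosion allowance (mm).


Corrosion allowance = CR × design life
CA = 0.36 * 19 = 6.84 mm

6.84 mm


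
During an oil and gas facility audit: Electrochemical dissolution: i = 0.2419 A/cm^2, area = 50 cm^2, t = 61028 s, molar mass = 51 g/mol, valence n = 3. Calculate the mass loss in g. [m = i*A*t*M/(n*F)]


Apply Faraday's law: m = i*A*t*M / (n*F)
Total charge passed Q = i*A*t = 0.2419*50*61028 = 738133.66 C
m = Q*M/(n*F) = 738133.66*51/(3*96485) = 130.0541 g

130.0541 g


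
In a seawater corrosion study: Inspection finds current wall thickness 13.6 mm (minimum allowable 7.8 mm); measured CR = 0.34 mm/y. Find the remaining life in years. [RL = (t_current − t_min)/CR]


Apply the remaining-life relation: RL = (t_current − t_min) / CR
RL = (13.6 − 7.8) / 0.34 = 5.8 / 0.34 = 17.1 years

17.1 years


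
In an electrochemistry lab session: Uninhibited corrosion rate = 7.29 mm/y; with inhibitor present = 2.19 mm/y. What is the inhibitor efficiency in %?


Apply the inhibitor-efficiency definition: IE = (CR_blank − CR_inh)/CR_blank × 100
IE = (7.29 − 2.19) / 7.29 × 100
IE = 5.1 / 7.29 × 100 = 70.0 %

70.0 %


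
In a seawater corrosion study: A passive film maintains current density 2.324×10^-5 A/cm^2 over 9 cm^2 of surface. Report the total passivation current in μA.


I = i_pass * A, then convert A → μA (×10^6)
I = 2.324×10^-5 * 9 * 10^6 = 209.16 μA

209.16 μA


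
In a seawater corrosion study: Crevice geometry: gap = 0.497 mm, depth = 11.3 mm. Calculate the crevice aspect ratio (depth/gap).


Aspect ratio = depth / gap
Ratio = 11.3 / 0.497 = 22.7

22.7


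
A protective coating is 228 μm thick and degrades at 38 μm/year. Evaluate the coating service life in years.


Service life = thickness / degradation rate
Life = 228 / 38 = 6.0 years

6.0 years


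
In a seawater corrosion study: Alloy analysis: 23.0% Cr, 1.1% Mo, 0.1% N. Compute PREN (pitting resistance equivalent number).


Apply the PREN formula: PREN = Cr + 3.3*Mo + 16*N
PREN = 23.0 + 3.3*1.1 + 16*0.1
PREN = 23.0 + 3.63 + 1.6 = 28.23

28.23


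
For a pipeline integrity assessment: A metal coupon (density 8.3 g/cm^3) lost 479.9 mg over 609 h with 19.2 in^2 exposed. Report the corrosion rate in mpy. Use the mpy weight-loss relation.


Apply the mpy weight-loss relation: CR = 534 * W / (D * A * T)
Numerator: 534 * 479.9 = 256266.6
Denominator: 8.3 * 19.2 * 609 = 97050.24
CR = 256266.6 / 97050.24 = 2.64056 mpy

2.64056 mpy


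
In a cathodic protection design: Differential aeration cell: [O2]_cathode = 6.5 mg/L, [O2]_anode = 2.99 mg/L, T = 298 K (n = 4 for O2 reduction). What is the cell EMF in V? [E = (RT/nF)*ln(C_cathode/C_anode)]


Apply the Nernst concentration-cell relation: E = (RT/nF)*ln(C_cathode/C_anode)
RT/nF = 8.314*298/(4*96485) = 0.00641958 V
ln(6.5/2.99) = 0.77653
E = 0.00641958 * 0.77653 = 0.00498 V

0.00498 V


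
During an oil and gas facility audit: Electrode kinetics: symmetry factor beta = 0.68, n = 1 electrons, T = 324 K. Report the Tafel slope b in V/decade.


Apply the Tafel slope relation: b = 2.303*R*T/(beta*n*F)
Numerator: 2.303 * 8.314 * 324 = 6203.67
Denominator: 0.68 * 1 * 96485 = 65609.8
b = 6203.67 / 65609.8 = 0.0946 V/decade

0.0946 V/decade


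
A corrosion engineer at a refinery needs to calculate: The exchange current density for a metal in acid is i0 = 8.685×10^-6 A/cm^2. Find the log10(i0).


i0 = 8.685×10^-6 A/cm^2
log10(i0) = -5.061

-5.061


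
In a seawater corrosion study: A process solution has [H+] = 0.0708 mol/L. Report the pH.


pH = −log10[H+]
pH = −log10(0.0708) = 1.15

1.15


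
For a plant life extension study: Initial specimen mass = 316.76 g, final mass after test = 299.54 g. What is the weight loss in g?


Weight loss = initial − final
WL = 316.76 − 299.54 = 17.22 g

17.22 g


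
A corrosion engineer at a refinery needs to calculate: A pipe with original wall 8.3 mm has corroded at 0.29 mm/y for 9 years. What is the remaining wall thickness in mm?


Remaining wall = original − CR × time
t = 8.3 − 0.29*9 = 8.3 − 2.61 = 5.69 mm

5.69 mm


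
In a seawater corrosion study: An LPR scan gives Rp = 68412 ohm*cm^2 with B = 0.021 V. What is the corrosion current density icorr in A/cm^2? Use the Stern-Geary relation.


Apply the Stern-Geary relation: icorr = B / Rp
icorr = 0.021 / 68412 = 3.07×10^-7 A/cm^2

3.07×10^-7 A/cm^2


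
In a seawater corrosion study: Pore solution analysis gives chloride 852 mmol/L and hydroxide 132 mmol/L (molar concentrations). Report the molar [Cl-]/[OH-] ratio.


Threshold parameter = [Cl-] / [OH-] (molar basis; both in mmol/L, so units cancel)
Ratio = 852 / 132 = 6.45

6.45


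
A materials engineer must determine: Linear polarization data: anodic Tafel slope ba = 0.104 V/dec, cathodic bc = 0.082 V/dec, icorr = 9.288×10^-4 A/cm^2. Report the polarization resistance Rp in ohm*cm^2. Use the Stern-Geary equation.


Apply the Stern-Geary equation: Rp = ba*bc / (2.303*icorr*(ba+bc))
ba*bc = 0.104*0.082 = 0.008528
ba+bc = 0.186; 2.303*icorr*(ba+bc) = 2.303*9.288×10^-4*0.186 = 3.9785891×10^-4
Rp = 0.008528 / 3.9785891×10^-4 = 21.43 ohm*cm^2

21.43 ohm*cm^2


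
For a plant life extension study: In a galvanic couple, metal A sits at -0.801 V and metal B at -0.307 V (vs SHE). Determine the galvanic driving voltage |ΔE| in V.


Driving voltage is the absolute potential difference.
|ΔE| = |-0.801 − (-0.307)| = 0.494 V

0.494 V


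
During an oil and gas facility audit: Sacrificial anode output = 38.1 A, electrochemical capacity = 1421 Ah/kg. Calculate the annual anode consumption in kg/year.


Annual consumption = current * hours per year / capacity
Rate = 38.1 * 8760 / 1421 = 234.9 kg/year

234.9 kg/year


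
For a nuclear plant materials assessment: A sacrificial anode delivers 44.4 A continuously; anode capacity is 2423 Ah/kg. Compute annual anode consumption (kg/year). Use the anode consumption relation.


Annual consumption = current * hours per year / capacity
Rate = 44.4 * 8760 / 2423 = 160.5 kg/year

160.5 kg/year


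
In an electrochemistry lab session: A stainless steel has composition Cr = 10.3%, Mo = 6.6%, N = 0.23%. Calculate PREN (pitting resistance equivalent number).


Apply the PREN formula: PREN = Cr + 3.3*Mo + 16*N
PREN = 10.3 + 3.3*6.6 + 16*0.23
PREN = 10.3 + 21.78 + 3.68 = 35.76

35.76


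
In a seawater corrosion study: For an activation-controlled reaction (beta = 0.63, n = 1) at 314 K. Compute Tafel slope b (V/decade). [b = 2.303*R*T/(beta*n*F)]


Apply the Tafel slope relation: b = 2.303*R*T/(beta*n*F)
Numerator: 2.303 * 8.314 * 314 = 6012.2
Denominator: 0.63 * 1 * 96485 = 60785.55
b = 6012.2 / 60785.55 = 0.0989 V/decade

0.0989 V/decade


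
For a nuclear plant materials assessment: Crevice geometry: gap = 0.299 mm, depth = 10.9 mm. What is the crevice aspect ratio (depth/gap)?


Aspect ratio = depth / gap
Ratio = 10.9 / 0.299 = 36.5

36.5


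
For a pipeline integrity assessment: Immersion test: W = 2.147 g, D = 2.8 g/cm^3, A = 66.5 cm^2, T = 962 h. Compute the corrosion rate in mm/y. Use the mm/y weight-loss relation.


Apply the mm/y weight-loss relation: CR = 87600 * W / (D * A * T)
Numerator: 87600 * 2.147 = 188077.2
Denominator: 2.8 * 66.5 * 962 = 179124.4
CR = 188077.2 / 179124.4 = 1.05 mm/y

1.05 mm/y


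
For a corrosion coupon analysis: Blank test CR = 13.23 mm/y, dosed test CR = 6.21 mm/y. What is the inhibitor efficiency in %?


Apply the inhibitor-efficiency definition: IE = (CR_blank − CR_inh)/CR_blank × 100
IE = (13.23 − 6.21) / 13.23 × 100
IE = 7.02 / 13.23 × 100 = 53.1 %

53.1 %


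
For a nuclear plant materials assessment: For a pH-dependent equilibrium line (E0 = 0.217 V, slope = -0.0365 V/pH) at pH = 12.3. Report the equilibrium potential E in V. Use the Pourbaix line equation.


Apply the Pourbaix line equation: E = E0 + slope*pH
E = 0.217 + (-0.0365)*12.3 = 0.217 + (-0.44895) = -0.23195 V
Rounded to 4 decimal places: E = -0.2320 V

-0.2320 V


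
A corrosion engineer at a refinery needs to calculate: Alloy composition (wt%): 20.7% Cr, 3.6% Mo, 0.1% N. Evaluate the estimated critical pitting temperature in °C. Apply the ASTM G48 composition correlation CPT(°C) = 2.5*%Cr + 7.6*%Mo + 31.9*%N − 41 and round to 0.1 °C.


Apply the ASTM G48 empirical CPT estimate: CPT(°C) = 2.5*%Cr + 7.6*%Mo + 31.9*%N − 41
2.5*20.7 = 51.75; 7.6*3.6 = 27.36; 31.9*0.1 = 3.19
CPT = 51.75 + 27.36 + 3.19 − 41 = 41.3 °C
Rounded to 0.1 °C: CPT ≈ 41.3 °C

41.3 °C


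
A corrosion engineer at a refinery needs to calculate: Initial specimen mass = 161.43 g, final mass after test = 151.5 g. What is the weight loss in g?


Weight loss = initial − final
WL = 161.43 − 151.5 = 9.93 g

9.93 g


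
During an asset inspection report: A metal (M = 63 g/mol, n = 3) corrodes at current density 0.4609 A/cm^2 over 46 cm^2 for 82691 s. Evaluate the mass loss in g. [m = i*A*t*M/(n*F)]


Apply Faraday's law: m = i*A*t*M / (n*F)
Total charge passed Q = i*A*t = 0.4609*46*82691 = 1753164.9674 C
m = Q*M/(n*F) = 1753164.9674*63/(3*96485) = 381.57708 g

381.57708 g


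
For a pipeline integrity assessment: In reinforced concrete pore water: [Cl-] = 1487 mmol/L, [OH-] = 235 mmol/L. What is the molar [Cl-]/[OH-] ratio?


Threshold parameter = [Cl-] / [OH-] (molar basis; both in mmol/L, so units cancel)
Ratio = 1487 / 235 = 6.33

6.33


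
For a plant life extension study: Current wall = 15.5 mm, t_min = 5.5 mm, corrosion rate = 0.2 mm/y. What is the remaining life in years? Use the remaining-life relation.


Apply the remaining-life relation: RL = (t_current − t_min) / CR
RL = (15.5 − 5.5) / 0.2 = 10.0 / 0.2 = 50.0 years

50.0 years


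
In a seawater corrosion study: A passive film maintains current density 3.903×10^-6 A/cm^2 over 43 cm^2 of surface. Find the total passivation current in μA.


I = i_pass * A, then convert A → μA (×10^6)
I = 3.903×10^-6 * 43 * 10^6 = 167.83 μA

167.83 μA


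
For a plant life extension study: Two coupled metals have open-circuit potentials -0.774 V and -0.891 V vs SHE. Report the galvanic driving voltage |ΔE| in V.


Driving voltage is the absolute potential difference.
|ΔE| = |-0.774 − (-0.891)| = 0.117 V

0.117 V


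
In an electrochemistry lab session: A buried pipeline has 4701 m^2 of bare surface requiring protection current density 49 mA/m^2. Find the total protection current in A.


I = area * current density, then convert mA → A (÷1000)
I = 4701 * 49 / 1000 = 230.35 A

230.35 A


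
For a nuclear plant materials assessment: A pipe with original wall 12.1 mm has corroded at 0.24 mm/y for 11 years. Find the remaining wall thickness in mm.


Remaining wall = original − CR × time
t = 12.1 − 0.24*11 = 12.1 − 2.64 = 9.46 mm

9.46 mm


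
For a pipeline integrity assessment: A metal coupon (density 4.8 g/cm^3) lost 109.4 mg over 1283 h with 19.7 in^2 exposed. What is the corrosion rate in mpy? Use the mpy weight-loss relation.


Apply the mpy weight-loss relation: CR = 534 * W / (D * A * T)
Numerator: 534 * 109.4 = 58419.6
Denominator: 4.8 * 19.7 * 1283 = 121320.48
CR = 58419.6 / 121320.48 = 0.4815 mpy

0.4815 mpy


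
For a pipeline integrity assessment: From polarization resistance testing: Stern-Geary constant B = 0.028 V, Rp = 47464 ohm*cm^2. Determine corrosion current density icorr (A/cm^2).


Apply the Stern-Geary relation: icorr = B / Rp
icorr = 0.028 / 47464 = 5.899×10^-7 A/cm^2

5.899×10^-7 A/cm^2


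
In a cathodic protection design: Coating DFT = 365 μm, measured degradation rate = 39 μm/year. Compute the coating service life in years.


Service life = thickness / degradation rate
Life = 365 / 39 = 9.4 years

9.4 years


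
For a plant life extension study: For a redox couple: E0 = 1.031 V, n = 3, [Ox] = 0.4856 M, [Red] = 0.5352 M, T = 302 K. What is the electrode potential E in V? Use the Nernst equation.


Apply the Nernst equation: E = E0 + (RT/nF)*ln([Ox]/[Red])
Step 1: RT/nF = 8.314*302/(3*96485) = 0.00867433 V
Step 2: [Ox]/[Red] = 0.4856/0.5352 = 0.907324
Step 3: ln(0.907324) = -0.097256
Step 4: correction = 0.00867433 * -0.097256 = -0.0008 V
E = 1.031 + -0.0008 = 1.0302 V

1.0302 V


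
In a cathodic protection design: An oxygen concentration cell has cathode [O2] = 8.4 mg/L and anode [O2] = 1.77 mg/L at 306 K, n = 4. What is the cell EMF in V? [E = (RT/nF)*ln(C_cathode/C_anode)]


Apply the Nernst concentration-cell relation: E = (RT/nF)*ln(C_cathode/C_anode)
RT/nF = 8.314*306/(4*96485) = 0.00659192 V
ln(8.4/1.77) = 1.55725
E = 0.00659192 * 1.55725 = 0.01027 V

0.01027 V


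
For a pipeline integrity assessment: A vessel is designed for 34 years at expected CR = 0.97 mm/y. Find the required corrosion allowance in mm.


Corrosion allowance = CR × design life
CA = 0.97 * 34 = 32.98 mm

32.98 mm


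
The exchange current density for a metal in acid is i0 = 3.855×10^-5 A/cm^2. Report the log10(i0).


i0 = 3.855×10^-5 A/cm^2
log10(i0) = -4.414

-4.414


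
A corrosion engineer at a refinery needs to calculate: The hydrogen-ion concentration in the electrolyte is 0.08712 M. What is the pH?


pH = −log10[H+]
pH = −log10(0.08712) = 1.06

1.06


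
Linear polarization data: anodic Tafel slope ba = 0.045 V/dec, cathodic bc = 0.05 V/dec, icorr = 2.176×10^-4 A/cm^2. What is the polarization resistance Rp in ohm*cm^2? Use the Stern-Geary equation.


Apply the Stern-Geary equation: Rp = ba*bc / (2.303*icorr*(ba+bc))
ba*bc = 0.045*0.05 = 0.00225
ba+bc = 0.095; 2.303*icorr*(ba+bc) = 2.303*2.176×10^-4*0.095 = 4.7607616×10^-5
Rp = 0.00225 / 4.7607616×10^-5 = 47.3 ohm*cm^2

47.3 ohm*cm^2


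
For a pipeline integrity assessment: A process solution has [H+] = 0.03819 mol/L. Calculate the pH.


pH = −log10[H+]
pH = −log10(0.03819) = 1.42

1.42


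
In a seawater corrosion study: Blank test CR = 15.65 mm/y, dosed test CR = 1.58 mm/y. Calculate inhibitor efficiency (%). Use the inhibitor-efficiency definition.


Apply the inhibitor-efficiency definition: IE = (CR_blank − CR_inh)/CR_blank × 100
IE = (15.65 − 1.58) / 15.65 × 100
IE = 14.07 / 15.65 × 100 = 89.9 %

89.9 %


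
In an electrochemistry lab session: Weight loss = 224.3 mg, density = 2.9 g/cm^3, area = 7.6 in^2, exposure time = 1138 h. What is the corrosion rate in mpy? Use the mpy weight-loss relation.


Apply the mpy weight-loss relation: CR = 534 * W / (D * A * T)
Numerator: 534 * 224.3 = 119776.2
Denominator: 2.9 * 7.6 * 1138 = 25081.52
CR = 119776.2 / 25081.52 = 4.77548 mpy

4.77548 mpy


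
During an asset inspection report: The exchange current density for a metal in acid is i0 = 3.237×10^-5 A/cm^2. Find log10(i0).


i0 = 3.237×10^-5 A/cm^2
log10(i0) = -4.49

-4.49


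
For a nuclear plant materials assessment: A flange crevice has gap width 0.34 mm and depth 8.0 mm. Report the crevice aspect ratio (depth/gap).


Aspect ratio = depth / gap
Ratio = 8.0 / 0.34 = 23.5

23.5


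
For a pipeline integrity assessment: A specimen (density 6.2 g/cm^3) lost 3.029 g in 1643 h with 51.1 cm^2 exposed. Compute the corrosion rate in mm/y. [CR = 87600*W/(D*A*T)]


Apply the mm/y weight-loss relation: CR = 87600 * W / (D * A * T)
Numerator: 87600 * 3.029 = 265340.4
Denominator: 6.2 * 51.1 * 1643 = 520535.26
CR = 265340.4 / 520535.26 = 0.5097 mm/y

0.5097 mm/y


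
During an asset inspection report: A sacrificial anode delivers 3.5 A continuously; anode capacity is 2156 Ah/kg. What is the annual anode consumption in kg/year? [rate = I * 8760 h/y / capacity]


Annual consumption = current * hours per year / capacity
Rate = 3.5 * 8760 / 2156 = 14.2 kg/year

14.2 kg/year


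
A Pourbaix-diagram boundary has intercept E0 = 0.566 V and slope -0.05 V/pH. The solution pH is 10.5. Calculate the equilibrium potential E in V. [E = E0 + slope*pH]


Apply the Pourbaix line equation: E = E0 + slope*pH
E = 0.566 + (-0.05)*10.5 = 0.566 + (-0.525) = 0.041 V
Rounded to 4 decimal places: E = 0.0410 V

0.0410 V


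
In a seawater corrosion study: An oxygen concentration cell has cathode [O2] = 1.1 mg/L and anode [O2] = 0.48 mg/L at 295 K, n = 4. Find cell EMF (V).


Apply the Nernst concentration-cell relation: E = (RT/nF)*ln(C_cathode/C_anode)
RT/nF = 8.314*295/(4*96485) = 0.00635495 V
ln(1.1/0.48) = 0.82928
E = 0.00635495 * 0.82928 = 0.00527 V

0.00527 V


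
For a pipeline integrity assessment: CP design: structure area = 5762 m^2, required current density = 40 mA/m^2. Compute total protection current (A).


I = area * current density, then convert mA → A (÷1000)
I = 5762 * 40 / 1000 = 230.48 A

230.48 A


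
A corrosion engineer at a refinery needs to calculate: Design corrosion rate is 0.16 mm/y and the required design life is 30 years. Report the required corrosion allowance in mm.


Corrosion allowance = CR × design life
CA = 0.16 * 30 = 4.8 mm

4.8 mm


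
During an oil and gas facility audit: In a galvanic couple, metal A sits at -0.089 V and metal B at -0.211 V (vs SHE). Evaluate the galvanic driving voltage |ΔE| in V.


Driving voltage is the absolute potential difference.
|ΔE| = |-0.089 − (-0.211)| = 0.122 V

0.122 V


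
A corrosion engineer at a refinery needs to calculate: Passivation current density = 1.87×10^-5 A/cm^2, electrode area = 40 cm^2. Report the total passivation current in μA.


I = i_pass * A, then convert A → μA (×10^6)
I = 1.87×10^-5 * 40 * 10^6 = 748.0 μA

748.0 μA


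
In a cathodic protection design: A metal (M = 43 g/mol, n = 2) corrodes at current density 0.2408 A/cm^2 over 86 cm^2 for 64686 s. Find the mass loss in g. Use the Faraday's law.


Apply Faraday's law: m = i*A*t*M / (n*F)
Total charge passed Q = i*A*t = 0.2408*86*64686 = 1339569.4368 C
m = Q*M/(n*F) = 1339569.4368*43/(2*96485) = 298.5 g

298.5 g


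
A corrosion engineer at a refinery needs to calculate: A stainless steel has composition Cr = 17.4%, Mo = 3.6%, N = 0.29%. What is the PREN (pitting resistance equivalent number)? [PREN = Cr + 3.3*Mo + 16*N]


Apply the PREN formula: PREN = Cr + 3.3*Mo + 16*N
PREN = 17.4 + 3.3*3.6 + 16*0.29
PREN = 17.4 + 11.88 + 4.64 = 33.92

33.92


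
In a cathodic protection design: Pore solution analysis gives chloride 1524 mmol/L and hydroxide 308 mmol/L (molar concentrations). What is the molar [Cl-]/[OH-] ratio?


Threshold parameter = [Cl-] / [OH-] (molar basis; both in mmol/L, so units cancel)
Ratio = 1524 / 308 = 4.95

4.95


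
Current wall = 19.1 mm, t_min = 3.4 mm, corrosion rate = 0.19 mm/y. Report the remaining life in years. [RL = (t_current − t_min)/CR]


Apply the remaining-life relation: RL = (t_current − t_min) / CR
RL = (19.1 − 3.4) / 0.19 = 15.7 / 0.19 = 82.6 years

82.6 years


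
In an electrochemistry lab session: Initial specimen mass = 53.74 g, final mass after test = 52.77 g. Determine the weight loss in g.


Weight loss = initial − final
WL = 53.74 − 52.77 = 0.97 g

0.97 g


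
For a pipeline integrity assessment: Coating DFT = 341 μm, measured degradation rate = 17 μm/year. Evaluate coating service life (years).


Service life = thickness / degradation rate
Life = 341 / 17 = 20.1 years

20.1 years


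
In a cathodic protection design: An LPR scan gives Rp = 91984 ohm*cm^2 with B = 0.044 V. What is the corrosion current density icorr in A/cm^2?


Apply the Stern-Geary relation: icorr = B / Rp
icorr = 0.044 / 91984 = 4.783×10^-7 A/cm^2

4.783×10^-7 A/cm^2


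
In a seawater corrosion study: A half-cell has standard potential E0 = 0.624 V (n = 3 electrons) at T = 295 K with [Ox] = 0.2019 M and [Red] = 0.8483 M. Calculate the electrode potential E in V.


Apply the Nernst equation: E = E0 + (RT/nF)*ln([Ox]/[Red])
Step 1: RT/nF = 8.314*295/(3*96485) = 0.00847327 V
Step 2: [Ox]/[Red] = 0.2019/0.8483 = 0.238005
Step 3: ln(0.238005) = -1.435464
Step 4: correction = 0.00847327 * -1.435464 = -0.0122 V
E = 0.624 + -0.0122 = 0.6118 V

0.6118 V


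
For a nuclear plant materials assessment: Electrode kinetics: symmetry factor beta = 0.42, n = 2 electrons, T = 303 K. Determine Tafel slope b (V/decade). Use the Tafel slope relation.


Apply the Tafel slope relation: b = 2.303*R*T/(beta*n*F)
Numerator: 2.303 * 8.314 * 303 = 5801.58
Denominator: 0.42 * 2 * 96485 = 81047.4
b = 5801.58 / 81047.4 = 0.0716 V/decade

0.0716 V/decade


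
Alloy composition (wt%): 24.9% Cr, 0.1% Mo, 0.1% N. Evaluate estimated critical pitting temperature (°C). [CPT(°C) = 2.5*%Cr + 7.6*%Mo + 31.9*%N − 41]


Apply the ASTM G48 empirical CPT estimate: CPT(°C) = 2.5*%Cr + 7.6*%Mo + 31.9*%N − 41
2.5*24.9 = 62.25; 7.6*0.1 = 0.76; 31.9*0.1 = 3.19
CPT = 62.25 + 0.76 + 3.19 − 41 = 25.2 °C
Rounded to 0.1 °C: CPT ≈ 25.2 °C

25.2 °C


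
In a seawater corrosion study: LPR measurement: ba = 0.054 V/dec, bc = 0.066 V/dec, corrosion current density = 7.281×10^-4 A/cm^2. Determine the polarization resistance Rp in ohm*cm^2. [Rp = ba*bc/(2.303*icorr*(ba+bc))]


Apply the Stern-Geary equation: Rp = ba*bc / (2.303*icorr*(ba+bc))
ba*bc = 0.054*0.066 = 0.003564
ba+bc = 0.12; 2.303*icorr*(ba+bc) = 2.303*7.281×10^-4*0.12 = 2.0121772×10^-4
Rp = 0.003564 / 2.0121772×10^-4 = 17.7 ohm*cm^2

17.7 ohm*cm^2


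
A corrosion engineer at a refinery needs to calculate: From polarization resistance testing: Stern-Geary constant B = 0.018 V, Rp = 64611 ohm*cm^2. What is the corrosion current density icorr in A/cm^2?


Apply the Stern-Geary relation: icorr = B / Rp
icorr = 0.018 / 64611 = 2.786×10^-7 A/cm^2

2.786×10^-7 A/cm^2


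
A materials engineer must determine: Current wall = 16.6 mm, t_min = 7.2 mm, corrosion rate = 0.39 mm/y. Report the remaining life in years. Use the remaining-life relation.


Apply the remaining-life relation: RL = (t_current − t_min) / CR
RL = (16.6 − 7.2) / 0.39 = 9.4 / 0.39 = 24.1 years

24.1 years


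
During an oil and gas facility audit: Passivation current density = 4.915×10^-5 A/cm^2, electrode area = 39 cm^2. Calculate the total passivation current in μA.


I = i_pass * A, then convert A → μA (×10^6)
I = 4.915×10^-5 * 39 * 10^6 = 1916.85 μA

1916.85 μA


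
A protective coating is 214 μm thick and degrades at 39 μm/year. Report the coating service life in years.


Service life = thickness / degradation rate
Life = 214 / 39 = 5.5 years

5.5 years


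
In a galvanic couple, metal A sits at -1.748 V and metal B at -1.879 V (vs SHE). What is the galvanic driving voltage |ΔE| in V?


Driving voltage is the absolute potential difference.
|ΔE| = |-1.748 − (-1.879)| = 0.131 V

0.131 V


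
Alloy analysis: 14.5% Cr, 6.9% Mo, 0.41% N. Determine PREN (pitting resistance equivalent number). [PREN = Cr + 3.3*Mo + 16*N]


Apply the PREN formula: PREN = Cr + 3.3*Mo + 16*N
PREN = 14.5 + 3.3*6.9 + 16*0.41
PREN = 14.5 + 22.77 + 6.56 = 43.83

43.83


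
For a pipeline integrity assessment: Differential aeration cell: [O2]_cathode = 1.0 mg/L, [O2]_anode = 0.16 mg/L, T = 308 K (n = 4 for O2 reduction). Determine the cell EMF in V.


Apply the Nernst concentration-cell relation: E = (RT/nF)*ln(C_cathode/C_anode)
RT/nF = 8.314*308/(4*96485) = 0.006635 V
ln(1.0/0.16) = 1.83258
E = 0.006635 * 1.83258 = 0.01216 V

0.01216 V


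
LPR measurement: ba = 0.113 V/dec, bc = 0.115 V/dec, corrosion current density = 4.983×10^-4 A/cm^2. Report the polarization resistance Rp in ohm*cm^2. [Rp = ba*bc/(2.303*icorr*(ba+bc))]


Apply the Stern-Geary equation: Rp = ba*bc / (2.303*icorr*(ba+bc))
ba*bc = 0.113*0.115 = 0.012995
ba+bc = 0.228; 2.303*icorr*(ba+bc) = 2.303*4.983×10^-4*0.228 = 2.6164936×10^-4
Rp = 0.012995 / 2.6164936×10^-4 = 49.7 ohm*cm^2

49.7 ohm*cm^2


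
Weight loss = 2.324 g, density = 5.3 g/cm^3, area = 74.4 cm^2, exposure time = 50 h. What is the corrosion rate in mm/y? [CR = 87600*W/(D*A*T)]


Apply the mm/y weight-loss relation: CR = 87600 * W / (D * A * T)
Numerator: 87600 * 2.324 = 203582.4
Denominator: 5.3 * 74.4 * 50 = 19716.0
CR = 203582.4 / 19716.0 = 10.32575 mm/y

10.32575 mm/y


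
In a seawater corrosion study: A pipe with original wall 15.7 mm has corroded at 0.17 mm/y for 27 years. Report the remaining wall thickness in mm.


Remaining wall = original − CR × time
t = 15.7 − 0.17*27 = 15.7 − 4.59 = 11.11 mm

11.11 mm


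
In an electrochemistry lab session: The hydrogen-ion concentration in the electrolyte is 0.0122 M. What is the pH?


pH = −log10[H+]
pH = −log10(0.0122) = 1.91

1.91


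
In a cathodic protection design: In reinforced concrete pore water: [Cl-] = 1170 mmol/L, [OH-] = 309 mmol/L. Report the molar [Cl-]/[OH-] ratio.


Threshold parameter = [Cl-] / [OH-] (molar basis; both in mmol/L, so units cancel)
Ratio = 1170 / 309 = 3.79

3.79


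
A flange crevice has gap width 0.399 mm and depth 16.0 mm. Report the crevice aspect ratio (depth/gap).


Aspect ratio = depth / gap
Ratio = 16.0 / 0.399 = 40.1

40.1
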